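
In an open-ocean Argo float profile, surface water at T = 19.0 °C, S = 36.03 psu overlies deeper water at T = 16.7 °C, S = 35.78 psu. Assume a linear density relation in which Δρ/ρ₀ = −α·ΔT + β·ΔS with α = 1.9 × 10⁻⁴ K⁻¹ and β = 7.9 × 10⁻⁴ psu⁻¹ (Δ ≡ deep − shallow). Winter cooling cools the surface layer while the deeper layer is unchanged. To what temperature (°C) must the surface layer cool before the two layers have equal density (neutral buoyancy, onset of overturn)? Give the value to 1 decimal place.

17.7 °C

Neutral buoyancy requires Δρ = 0, i.e. −α(T_deep − T_surf′) + β(S_deep − S_surf) = 0.
T_surf′ = T_deep − (β/α)·ΔS = 16.7 − (7.9 × 10⁻⁴/1.9 × 10⁻⁴)·(-0.25) = 17.739 °C.
Cooling required: 19.0 − (17.739) = 1.261 °C.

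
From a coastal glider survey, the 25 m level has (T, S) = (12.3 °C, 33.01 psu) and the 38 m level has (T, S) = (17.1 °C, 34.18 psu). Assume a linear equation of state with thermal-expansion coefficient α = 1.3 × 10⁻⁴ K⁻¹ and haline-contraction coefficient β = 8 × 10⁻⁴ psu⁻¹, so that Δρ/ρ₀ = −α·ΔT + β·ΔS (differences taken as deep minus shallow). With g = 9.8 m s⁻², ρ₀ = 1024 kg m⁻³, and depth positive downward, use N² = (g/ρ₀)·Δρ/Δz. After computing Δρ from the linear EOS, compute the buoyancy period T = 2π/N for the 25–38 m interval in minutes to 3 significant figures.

ΔT = +4.8 K, ΔS = +1.17 psu (deep − shallow).
Δρ/ρ₀ = −αΔT + βΔS = -6.24 × 10⁻⁴ + 9.36 × 10⁻⁴ = 3.12 × 10⁻⁴, so Δρ ≈ 0.3195 kg m⁻³.
N² = (g/ρ₀)·Δρ/Δz = g·(Δρ/ρ₀)/Δz = 9.8 × 3.12 × 10⁻⁴ / 13 = 2.3520 × 10⁻⁴ s⁻².
N = √(2.3520 × 10⁻⁴) = 0.015336 rad s⁻¹ → T = 2π/N = 409.70 s = 6.8283 min ≈ 6.83 min.

6.83 min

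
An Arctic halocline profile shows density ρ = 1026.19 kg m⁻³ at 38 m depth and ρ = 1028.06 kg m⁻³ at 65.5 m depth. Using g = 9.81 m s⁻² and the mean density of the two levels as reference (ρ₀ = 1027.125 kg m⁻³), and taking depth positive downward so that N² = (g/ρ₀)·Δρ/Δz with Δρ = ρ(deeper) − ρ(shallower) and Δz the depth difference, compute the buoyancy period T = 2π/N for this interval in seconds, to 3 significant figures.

Δρ = 1028.06 − 1026.19 = 1.87 kg m⁻³ over Δz = 65.5 − 38 = 27.5 m.
N² = (9.81/1027.125) × (1.87/27.5) = 6.4946 × 10⁻⁴ s⁻².
N = √(6.4946 × 10⁻⁴) = 0.025485 rad s⁻¹, so T = 2π/N = 246.54 s ≈ 247 s.

247 s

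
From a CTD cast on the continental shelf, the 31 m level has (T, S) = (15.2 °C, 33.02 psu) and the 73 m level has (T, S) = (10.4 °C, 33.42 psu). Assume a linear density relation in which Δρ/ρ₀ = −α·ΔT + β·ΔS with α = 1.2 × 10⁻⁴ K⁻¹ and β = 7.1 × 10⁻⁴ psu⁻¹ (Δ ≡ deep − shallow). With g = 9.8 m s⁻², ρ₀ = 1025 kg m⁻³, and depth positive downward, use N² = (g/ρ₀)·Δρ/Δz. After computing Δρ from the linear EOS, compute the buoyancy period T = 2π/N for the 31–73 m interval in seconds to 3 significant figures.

ΔT = -4.8 K, ΔS = +0.40 psu (deep − shallow).
Δρ/ρ₀ = −αΔT + βΔS = 5.76 × 10⁻⁴ + 2.84 × 10⁻⁴ = 8.60 × 10⁻⁴, so Δρ ≈ 0.8815 kg m⁻³.
N² = (g/ρ₀)·Δρ/Δz = g·(Δρ/ρ₀)/Δz = 9.8 × 8.60 × 10⁻⁴ / 42 = 2.0067 × 10⁻⁴ s⁻².
N = √(2.0067 × 10⁻⁴) = 0.014166 rad s⁻¹ → T = 2π/N = 443.54 s ≈ 444 s.

444 s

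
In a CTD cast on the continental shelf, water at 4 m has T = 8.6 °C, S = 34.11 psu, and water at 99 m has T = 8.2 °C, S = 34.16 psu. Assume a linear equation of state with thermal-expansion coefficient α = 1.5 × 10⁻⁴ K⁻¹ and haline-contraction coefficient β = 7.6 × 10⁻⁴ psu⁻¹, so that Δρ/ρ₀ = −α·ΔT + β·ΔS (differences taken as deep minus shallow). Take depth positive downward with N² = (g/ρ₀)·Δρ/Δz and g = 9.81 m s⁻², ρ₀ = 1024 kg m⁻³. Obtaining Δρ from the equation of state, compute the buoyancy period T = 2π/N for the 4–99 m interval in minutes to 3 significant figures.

ΔT = -0.4 K, ΔS = +0.05 psu (deep − shallow).
Δρ/ρ₀ = −αΔT + βΔS = 6.00 × 10⁻⁵ + 3.80 × 10⁻⁵ = 9.80 × 10⁻⁵, so Δρ ≈ 0.1004 kg m⁻³.
N² = (g/ρ₀)·Δρ/Δz = g·(Δρ/ρ₀)/Δz = 9.81 × 9.80 × 10⁻⁵ / 95 = 1.0120 × 10⁻⁵ s⁻².
N = √(1.0120 × 10⁻⁵) = 3.1812 × 10⁻³ rad s⁻¹ → T = 2π/N = 1.9751 × 10³ s = 32.918 min ≈ 32.9 min.

32.9 min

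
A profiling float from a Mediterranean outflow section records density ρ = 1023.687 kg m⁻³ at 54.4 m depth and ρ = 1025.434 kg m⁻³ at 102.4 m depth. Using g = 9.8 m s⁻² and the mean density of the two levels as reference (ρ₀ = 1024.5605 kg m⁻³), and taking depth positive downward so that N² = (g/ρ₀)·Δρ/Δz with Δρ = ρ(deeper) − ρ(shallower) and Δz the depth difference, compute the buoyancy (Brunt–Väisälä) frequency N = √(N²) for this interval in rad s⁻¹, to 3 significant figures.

0.0187 rad s⁻¹

Δρ = 1025.434 − 1023.687 = 1.747 kg m⁻³ over Δz = 102.4 − 54.4 = 48 m.
N² = (9.8/1024.5605) × (1.747/48) = 3.4813 × 10⁻⁴ s⁻².
N = √(3.4813 × 10⁻⁴) = 0.018658 rad s⁻¹ ≈ 0.0187 rad s⁻¹.
Since Δρ > 0 the layer is stably stratified.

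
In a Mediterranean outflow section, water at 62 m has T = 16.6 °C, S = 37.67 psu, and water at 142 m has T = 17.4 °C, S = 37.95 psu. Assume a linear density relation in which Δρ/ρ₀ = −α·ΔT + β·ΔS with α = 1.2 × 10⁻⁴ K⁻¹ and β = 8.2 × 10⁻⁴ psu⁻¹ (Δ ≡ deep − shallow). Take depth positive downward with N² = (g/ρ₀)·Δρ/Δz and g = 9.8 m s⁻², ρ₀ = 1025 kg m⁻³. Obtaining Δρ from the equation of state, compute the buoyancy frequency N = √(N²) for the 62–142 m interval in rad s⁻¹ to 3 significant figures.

4.05 × 10⁻³ rad s⁻¹

ΔT = +0.8 K, ΔS = +0.28 psu (deep − shallow).
Δρ/ρ₀ = −αΔT + βΔS = -9.60 × 10⁻⁵ + 2.296 × 10⁻⁴ = 1.336 × 10⁻⁴, so Δρ ≈ 0.1369 kg m⁻³.
N² = (g/ρ₀)·Δρ/Δz = g·(Δρ/ρ₀)/Δz = 9.8 × 1.336 × 10⁻⁴ / 80 = 1.6366 × 10⁻⁵ s⁻².
N = √(1.6366 × 10⁻⁵) = 4.0455 × 10⁻³ rad s⁻¹ ≈ 4.05 × 10⁻³ rad s⁻¹.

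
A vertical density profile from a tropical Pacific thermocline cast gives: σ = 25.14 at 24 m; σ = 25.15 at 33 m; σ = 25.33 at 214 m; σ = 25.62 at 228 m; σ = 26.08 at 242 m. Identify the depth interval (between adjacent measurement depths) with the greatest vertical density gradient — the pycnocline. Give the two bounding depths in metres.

Compute the density gradient over each adjacent pair:
  24–33 m: Δρ/Δz = 0.01/9 = 1.1 × 10⁻³ kg m⁻⁴
  33–214 m: Δρ/Δz = 0.18/181 = 9.9 × 10⁻⁴ kg m⁻⁴
  214–228 m: Δρ/Δz = 0.29/14 = 0.021 kg m⁻⁴
  228–242 m: Δρ/Δz = 0.46/14 = 0.033 kg m⁻⁴
The largest gradient is in the 228–242 m interval — the pycnocline.

228–242 m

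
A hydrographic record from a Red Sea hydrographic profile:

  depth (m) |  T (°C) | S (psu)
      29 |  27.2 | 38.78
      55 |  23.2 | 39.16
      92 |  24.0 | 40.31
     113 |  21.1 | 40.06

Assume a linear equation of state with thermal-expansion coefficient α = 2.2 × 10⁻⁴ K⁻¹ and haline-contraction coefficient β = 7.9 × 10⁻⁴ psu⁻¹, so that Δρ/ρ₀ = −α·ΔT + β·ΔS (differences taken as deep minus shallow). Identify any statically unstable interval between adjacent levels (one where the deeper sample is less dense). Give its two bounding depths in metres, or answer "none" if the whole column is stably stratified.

none

Evaluate Δρ/ρ₀ = −αΔT + βΔS across each adjacent pair:
  29–55 m: −αΔT+βΔS = −(2.2 × 10⁻⁴)(-4.0)+(7.9 × 10⁻⁴)(+0.38) = 1.2 × 10⁻³ → stable
  55–92 m: −αΔT+βΔS = −(2.2 × 10⁻⁴)(+0.8)+(7.9 × 10⁻⁴)(+1.15) = 7.3 × 10⁻⁴ → stable
  92–113 m: −αΔT+βΔS = −(2.2 × 10⁻⁴)(-2.9)+(7.9 × 10⁻⁴)(-0.25) = 4.4 × 10⁻⁴ → stable
Every interval has Δρ > 0: the column is stably stratified throughout.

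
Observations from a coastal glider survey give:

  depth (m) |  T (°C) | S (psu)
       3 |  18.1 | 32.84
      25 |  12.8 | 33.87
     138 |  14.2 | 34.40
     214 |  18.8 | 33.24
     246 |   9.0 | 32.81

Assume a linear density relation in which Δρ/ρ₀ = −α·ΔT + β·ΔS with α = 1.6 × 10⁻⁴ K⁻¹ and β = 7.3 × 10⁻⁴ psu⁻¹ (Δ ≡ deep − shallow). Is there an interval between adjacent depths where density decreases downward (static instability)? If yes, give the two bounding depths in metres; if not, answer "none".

138–214 m

Evaluate Δρ/ρ₀ = −αΔT + βΔS across each adjacent pair:
  3–25 m: −αΔT+βΔS = −(1.6 × 10⁻⁴)(-5.3)+(7.3 × 10⁻⁴)(+1.03) = 1.6 × 10⁻³ → stable
  25–138 m: −αΔT+βΔS = −(1.6 × 10⁻⁴)(+1.4)+(7.3 × 10⁻⁴)(+0.53) = 1.6 × 10⁻⁴ → stable
  138–214 m: −αΔT+βΔS = −(1.6 × 10⁻⁴)(+4.6)+(7.3 × 10⁻⁴)(-1.16) = -1.6 × 10⁻³ → UNSTABLE
  214–246 m: −αΔT+βΔS = −(1.6 × 10⁻⁴)(-9.8)+(7.3 × 10⁻⁴)(-0.43) = 1.3 × 10⁻³ → stable
The 138–214 m interval has Δρ < 0: lighter water underlies denser water.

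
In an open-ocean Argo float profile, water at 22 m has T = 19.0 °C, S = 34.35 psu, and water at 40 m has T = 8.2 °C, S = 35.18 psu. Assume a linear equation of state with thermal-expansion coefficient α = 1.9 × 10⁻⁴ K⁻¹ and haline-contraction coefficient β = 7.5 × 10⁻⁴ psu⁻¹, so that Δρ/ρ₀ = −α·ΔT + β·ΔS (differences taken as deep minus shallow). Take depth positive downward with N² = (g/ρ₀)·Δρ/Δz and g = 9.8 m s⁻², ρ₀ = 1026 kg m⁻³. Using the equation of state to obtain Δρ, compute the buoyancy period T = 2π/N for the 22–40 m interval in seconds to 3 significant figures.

ΔT = -10.8 K, ΔS = +0.83 psu (deep − shallow).
Δρ/ρ₀ = −αΔT + βΔS = 2.052 × 10⁻³ + 6.225 × 10⁻⁴ = 2.6745 × 10⁻³, so Δρ ≈ 2.744 kg m⁻³.
N² = (g/ρ₀)·Δρ/Δz = g·(Δρ/ρ₀)/Δz = 9.8 × 2.6745 × 10⁻³ / 18 = 1.4561 × 10⁻³ s⁻².
N = √(1.4561 × 10⁻³) = 0.038159 rad s⁻¹ → T = 2π/N = 164.66 s ≈ 165 s.

165 s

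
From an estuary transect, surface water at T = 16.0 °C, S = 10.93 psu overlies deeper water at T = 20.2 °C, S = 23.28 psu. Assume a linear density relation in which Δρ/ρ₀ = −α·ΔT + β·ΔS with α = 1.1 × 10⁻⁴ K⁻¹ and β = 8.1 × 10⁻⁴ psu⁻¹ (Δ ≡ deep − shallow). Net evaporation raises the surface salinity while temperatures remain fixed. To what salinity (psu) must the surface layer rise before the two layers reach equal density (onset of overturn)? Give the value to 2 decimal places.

Neutral buoyancy requires −α(T_deep − T_surf) + β(S_deep − S_surf′) = 0.
S_surf′ = S_deep − (α/β)·ΔT = 23.28 − (1.1 × 10⁻⁴/8.1 × 10⁻⁴)·(+4.2) = 22.7096 psu.
Increase required: 22.7096 − 10.93 = 11.7796 psu.

22.71 psu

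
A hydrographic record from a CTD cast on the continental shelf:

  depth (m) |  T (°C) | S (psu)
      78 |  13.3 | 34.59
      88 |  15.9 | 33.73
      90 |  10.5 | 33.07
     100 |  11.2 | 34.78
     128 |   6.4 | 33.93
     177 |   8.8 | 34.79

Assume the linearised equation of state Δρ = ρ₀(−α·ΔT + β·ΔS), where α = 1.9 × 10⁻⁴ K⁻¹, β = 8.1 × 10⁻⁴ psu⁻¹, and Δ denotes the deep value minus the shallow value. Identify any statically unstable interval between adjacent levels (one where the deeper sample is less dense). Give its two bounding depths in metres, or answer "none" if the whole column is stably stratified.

78–88 m

Evaluate Δρ/ρ₀ = −αΔT + βΔS across each adjacent pair:
  78–88 m: −αΔT+βΔS = −(1.9 × 10⁻⁴)(+2.6)+(8.1 × 10⁻⁴)(-0.86) = -1.2 × 10⁻³ → UNSTABLE
  88–90 m: −αΔT+βΔS = −(1.9 × 10⁻⁴)(-5.4)+(8.1 × 10⁻⁴)(-0.66) = 4.9 × 10⁻⁴ → stable
  90–100 m: −αΔT+βΔS = −(1.9 × 10⁻⁴)(+0.7)+(8.1 × 10⁻⁴)(+1.71) = 1.3 × 10⁻³ → stable
  100–128 m: −αΔT+βΔS = −(1.9 × 10⁻⁴)(-4.8)+(8.1 × 10⁻⁴)(-0.85) = 2.2 × 10⁻⁴ → stable
  128–177 m: −αΔT+βΔS = −(1.9 × 10⁻⁴)(+2.4)+(8.1 × 10⁻⁴)(+0.86) = 2.4 × 10⁻⁴ → stable
The 78–88 m interval has Δρ < 0: lighter water underlies denser water.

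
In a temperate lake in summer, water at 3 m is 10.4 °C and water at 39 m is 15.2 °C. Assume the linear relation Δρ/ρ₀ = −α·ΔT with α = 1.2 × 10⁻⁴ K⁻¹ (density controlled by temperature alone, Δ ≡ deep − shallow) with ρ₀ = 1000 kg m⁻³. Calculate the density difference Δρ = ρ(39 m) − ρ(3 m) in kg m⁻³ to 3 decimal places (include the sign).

ΔT = +4.8 K, Δρ/ρ₀ = −αΔT = -5.76 × 10⁻⁴.
Δρ = 1000 × (-5.76 × 10⁻⁴) = -0.576 kg m⁻³.
Negative Δρ: lighter below, statically unstable.

-0.576 kg m⁻³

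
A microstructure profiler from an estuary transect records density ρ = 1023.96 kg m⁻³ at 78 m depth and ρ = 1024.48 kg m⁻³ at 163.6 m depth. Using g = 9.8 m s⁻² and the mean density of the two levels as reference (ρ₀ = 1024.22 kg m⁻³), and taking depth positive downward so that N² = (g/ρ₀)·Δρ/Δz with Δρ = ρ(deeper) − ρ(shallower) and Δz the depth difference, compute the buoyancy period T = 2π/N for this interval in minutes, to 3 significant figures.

Δρ = 1024.48 − 1023.96 = 0.52 kg m⁻³ over Δz = 163.6 − 78 = 85.6 m.
N² = (9.8/1024.22) × (0.52/85.6) = 5.8125 × 10⁻⁵ s⁻².
N = √(5.8125 × 10⁻⁵) = 7.6240 × 10⁻³ rad s⁻¹, so T = 2π/N = 824.13 s = 13.736 min ≈ 13.7 min.
Since Δρ > 0 the layer is stably stratified.

13.7 min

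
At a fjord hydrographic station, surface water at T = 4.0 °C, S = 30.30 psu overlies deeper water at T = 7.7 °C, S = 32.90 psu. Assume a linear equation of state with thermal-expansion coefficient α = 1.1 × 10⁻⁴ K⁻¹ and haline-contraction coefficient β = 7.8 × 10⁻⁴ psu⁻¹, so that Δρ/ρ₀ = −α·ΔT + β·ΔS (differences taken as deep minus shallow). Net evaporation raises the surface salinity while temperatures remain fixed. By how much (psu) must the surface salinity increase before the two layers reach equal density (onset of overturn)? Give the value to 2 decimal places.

2.08 psu

Neutral buoyancy requires −α(T_deep − T_surf) + β(S_deep − S_surf′) = 0.
S_surf′ = S_deep − (α/β)·ΔT = 32.90 − (1.1 × 10⁻⁴/7.8 × 10⁻⁴)·(+3.7) = 32.3782 psu.
Increase required: 32.3782 − 30.30 = 2.0782 psu.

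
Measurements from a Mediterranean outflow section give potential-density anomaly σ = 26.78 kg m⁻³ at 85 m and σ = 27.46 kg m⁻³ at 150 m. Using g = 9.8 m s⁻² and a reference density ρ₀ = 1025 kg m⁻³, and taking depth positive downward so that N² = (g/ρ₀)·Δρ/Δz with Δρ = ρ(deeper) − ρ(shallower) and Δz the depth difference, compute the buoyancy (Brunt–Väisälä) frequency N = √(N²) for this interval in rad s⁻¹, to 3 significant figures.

0.0100 rad s⁻¹

Δρ = 1027.46 − 1026.78 = 0.68 kg m⁻³ over Δz = 150 − 85 = 65 m.
N² = (9.8/1025) × (0.68/65) = 1.0002 × 10⁻⁴ s⁻².
N = √(1.0002 × 10⁻⁴) = 0.010001 rad s⁻¹ ≈ 0.0100 rad s⁻¹.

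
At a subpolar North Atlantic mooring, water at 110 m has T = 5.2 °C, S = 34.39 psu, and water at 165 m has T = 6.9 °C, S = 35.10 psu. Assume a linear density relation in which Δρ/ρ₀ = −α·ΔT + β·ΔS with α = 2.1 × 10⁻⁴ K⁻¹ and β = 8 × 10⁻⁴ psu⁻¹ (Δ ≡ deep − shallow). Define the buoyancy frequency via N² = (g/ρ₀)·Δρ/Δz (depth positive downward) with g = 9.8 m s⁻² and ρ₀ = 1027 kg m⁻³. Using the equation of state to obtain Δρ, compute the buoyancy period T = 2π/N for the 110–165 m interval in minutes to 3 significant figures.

ΔT = +1.7 K, ΔS = +0.71 psu (deep − shallow).
Δρ/ρ₀ = −αΔT + βΔS = -3.57 × 10⁻⁴ + 5.68 × 10⁻⁴ = 2.11 × 10⁻⁴, so Δρ ≈ 0.2167 kg m⁻³.
N² = (g/ρ₀)·Δρ/Δz = g·(Δρ/ρ₀)/Δz = 9.8 × 2.11 × 10⁻⁴ / 55 = 3.7596 × 10⁻⁵ s⁻².
N = √(3.7596 × 10⁻⁵) = 6.1316 × 10⁻³ rad s⁻¹ → T = 2π/N = 1.0247 × 10³ s = 17.078 min ≈ 17.1 min.

17.1 min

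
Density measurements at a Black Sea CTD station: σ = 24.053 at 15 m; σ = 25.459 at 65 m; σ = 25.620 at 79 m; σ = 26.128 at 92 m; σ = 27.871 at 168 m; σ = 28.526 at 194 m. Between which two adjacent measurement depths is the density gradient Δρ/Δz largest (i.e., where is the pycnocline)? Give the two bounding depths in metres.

Compute the density gradient over each adjacent pair:
  15–65 m: Δρ/Δz = 1.406/50 = 0.028 kg m⁻⁴
  65–79 m: Δρ/Δz = 0.161/14 = 0.011 kg m⁻⁴
  79–92 m: Δρ/Δz = 0.508/13 = 0.039 kg m⁻⁴
  92–168 m: Δρ/Δz = 1.743/76 = 0.023 kg m⁻⁴
  168–194 m: Δρ/Δz = 0.655/26 = 0.025 kg m⁻⁴
The largest gradient is in the 79–92 m interval — the pycnocline.

79–92 m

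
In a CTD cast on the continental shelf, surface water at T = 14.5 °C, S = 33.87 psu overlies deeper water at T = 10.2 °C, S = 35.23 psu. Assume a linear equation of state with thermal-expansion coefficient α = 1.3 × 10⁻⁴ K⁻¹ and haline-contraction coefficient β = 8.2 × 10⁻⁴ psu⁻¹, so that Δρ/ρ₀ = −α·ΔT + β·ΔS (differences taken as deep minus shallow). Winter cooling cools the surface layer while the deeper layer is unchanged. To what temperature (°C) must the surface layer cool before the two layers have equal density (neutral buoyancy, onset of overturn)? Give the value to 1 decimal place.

1.6 °C

Neutral buoyancy requires Δρ = 0, i.e. −α(T_deep − T_surf′) + β(S_deep − S_surf) = 0.
T_surf′ = T_deep − (β/α)·ΔS = 10.2 − (8.2 × 10⁻⁴/1.3 × 10⁻⁴)·(+1.36) = 1.622 °C.
Cooling required: 14.5 − (1.622) = 12.878 °C.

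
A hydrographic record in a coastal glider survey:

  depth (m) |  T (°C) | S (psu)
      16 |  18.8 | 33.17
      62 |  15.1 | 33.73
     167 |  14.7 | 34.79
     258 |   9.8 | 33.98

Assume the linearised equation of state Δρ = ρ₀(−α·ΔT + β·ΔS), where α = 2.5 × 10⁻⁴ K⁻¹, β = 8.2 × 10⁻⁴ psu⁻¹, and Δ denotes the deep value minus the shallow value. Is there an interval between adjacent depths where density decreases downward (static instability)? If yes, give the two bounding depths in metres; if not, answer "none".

Evaluate Δρ/ρ₀ = −αΔT + βΔS across each adjacent pair:
  16–62 m: −αΔT+βΔS = −(2.5 × 10⁻⁴)(-3.7)+(8.2 × 10⁻⁴)(+0.56) = 1.4 × 10⁻³ → stable
  62–167 m: −αΔT+βΔS = −(2.5 × 10⁻⁴)(-0.4)+(8.2 × 10⁻⁴)(+1.06) = 9.7 × 10⁻⁴ → stable
  167–258 m: −αΔT+βΔS = −(2.5 × 10⁻⁴)(-4.9)+(8.2 × 10⁻⁴)(-0.81) = 5.6 × 10⁻⁴ → stable
Every interval has Δρ > 0: the column is stably stratified throughout.

none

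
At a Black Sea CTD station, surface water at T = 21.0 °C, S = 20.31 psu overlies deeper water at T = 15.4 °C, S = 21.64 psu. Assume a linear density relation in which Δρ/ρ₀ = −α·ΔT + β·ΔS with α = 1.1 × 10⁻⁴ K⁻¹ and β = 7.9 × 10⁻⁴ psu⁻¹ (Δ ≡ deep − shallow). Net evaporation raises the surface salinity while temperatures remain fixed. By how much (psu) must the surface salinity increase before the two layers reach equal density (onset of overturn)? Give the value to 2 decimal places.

Neutral buoyancy requires −α(T_deep − T_surf) + β(S_deep − S_surf′) = 0.
S_surf′ = S_deep − (α/β)·ΔT = 21.64 − (1.1 × 10⁻⁴/7.9 × 10⁻⁴)·(-5.6) = 22.4197 psu.
Increase required: 22.4197 − 20.31 = 2.1097 psu.

2.11 psu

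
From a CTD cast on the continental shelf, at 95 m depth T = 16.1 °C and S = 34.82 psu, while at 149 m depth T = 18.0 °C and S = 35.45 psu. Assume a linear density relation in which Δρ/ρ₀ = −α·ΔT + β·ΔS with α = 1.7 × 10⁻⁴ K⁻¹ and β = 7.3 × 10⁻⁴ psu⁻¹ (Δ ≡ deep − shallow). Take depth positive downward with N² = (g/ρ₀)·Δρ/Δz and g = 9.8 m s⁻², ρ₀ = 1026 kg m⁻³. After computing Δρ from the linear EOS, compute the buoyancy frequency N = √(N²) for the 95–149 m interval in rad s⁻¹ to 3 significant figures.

4.98 × 10⁻³ rad s⁻¹

ΔT = +1.9 K, ΔS = +0.63 psu (deep − shallow).
Δρ/ρ₀ = −αΔT + βΔS = -3.23 × 10⁻⁴ + 4.599 × 10⁻⁴ = 1.369 × 10⁻⁴, so Δρ ≈ 0.1405 kg m⁻³.
N² = (g/ρ₀)·Δρ/Δz = g·(Δρ/ρ₀)/Δz = 9.8 × 1.369 × 10⁻⁴ / 54 = 2.4845 × 10⁻⁵ s⁻².
N = √(2.4845 × 10⁻⁵) = 4.9845 × 10⁻³ rad s⁻¹ ≈ 4.98 × 10⁻³ rad s⁻¹.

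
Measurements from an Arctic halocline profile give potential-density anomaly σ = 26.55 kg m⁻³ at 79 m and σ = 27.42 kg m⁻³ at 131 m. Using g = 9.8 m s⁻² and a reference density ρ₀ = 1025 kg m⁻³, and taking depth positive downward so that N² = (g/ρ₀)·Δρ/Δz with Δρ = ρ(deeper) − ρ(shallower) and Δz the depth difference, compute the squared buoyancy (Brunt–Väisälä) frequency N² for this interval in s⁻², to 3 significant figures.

1.60 × 10⁻⁴ s⁻²

Δρ = 1027.42 − 1026.55 = 0.87 kg m⁻³ over Δz = 131 − 79 = 52 m.
N² = (9.8/1025) × (0.87/52) = 1.5996 × 10⁻⁴ s⁻² ≈ 1.60 × 10⁻⁴ s⁻².
Since Δρ > 0 the layer is stably stratified.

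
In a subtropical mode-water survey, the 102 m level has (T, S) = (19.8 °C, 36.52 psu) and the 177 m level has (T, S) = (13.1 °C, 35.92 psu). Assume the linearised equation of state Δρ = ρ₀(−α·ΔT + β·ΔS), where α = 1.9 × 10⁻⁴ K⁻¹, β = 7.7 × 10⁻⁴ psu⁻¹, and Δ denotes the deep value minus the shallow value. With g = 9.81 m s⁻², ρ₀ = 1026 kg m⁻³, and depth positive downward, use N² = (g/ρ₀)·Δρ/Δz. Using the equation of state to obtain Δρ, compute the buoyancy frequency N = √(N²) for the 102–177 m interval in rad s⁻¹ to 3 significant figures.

0.0103 rad s⁻¹

ΔT = -6.7 K, ΔS = -0.60 psu (deep − shallow).
Δρ/ρ₀ = −αΔT + βΔS = 1.273 × 10⁻³ − 4.62 × 10⁻⁴ = 8.11 × 10⁻⁴, so Δρ ≈ 0.8321 kg m⁻³.
N² = (g/ρ₀)·Δρ/Δz = g·(Δρ/ρ₀)/Δz = 9.81 × 8.11 × 10⁻⁴ / 75 = 1.0608 × 10⁻⁴ s⁻².
N = √(1.0608 × 10⁻⁴) = 0.010300 rad s⁻¹ ≈ 0.0103 rad s⁻¹.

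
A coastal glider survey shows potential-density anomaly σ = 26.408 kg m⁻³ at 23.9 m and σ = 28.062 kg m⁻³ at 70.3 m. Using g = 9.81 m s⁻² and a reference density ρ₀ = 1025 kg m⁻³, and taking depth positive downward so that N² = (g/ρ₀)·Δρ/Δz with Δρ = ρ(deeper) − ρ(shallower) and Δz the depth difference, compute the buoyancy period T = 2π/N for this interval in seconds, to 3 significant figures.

340 s

Δρ = 1028.062 − 1026.408 = 1.654 kg m⁻³ over Δz = 70.3 − 23.9 = 46.4 m.
N² = (9.81/1025) × (1.654/46.4) = 3.4116 × 10⁻⁴ s⁻².
N = √(3.4116 × 10⁻⁴) = 0.018471 rad s⁻¹, so T = 2π/N = 340.16 s ≈ 340 s.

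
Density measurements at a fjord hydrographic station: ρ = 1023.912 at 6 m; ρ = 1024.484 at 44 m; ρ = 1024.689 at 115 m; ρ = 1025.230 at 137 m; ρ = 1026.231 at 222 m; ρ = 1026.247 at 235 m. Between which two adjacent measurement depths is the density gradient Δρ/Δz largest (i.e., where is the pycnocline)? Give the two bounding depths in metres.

115–137 m

Compute the density gradient over each adjacent pair:
  6–44 m: Δρ/Δz = 0.572/38 = 0.015 kg m⁻⁴
  44–115 m: Δρ/Δz = 0.205/71 = 2.9 × 10⁻³ kg m⁻⁴
  115–137 m: Δρ/Δz = 0.541/22 = 0.025 kg m⁻⁴
  137–222 m: Δρ/Δz = 1.001/85 = 0.012 kg m⁻⁴
  222–235 m: Δρ/Δz = 0.016/13 = 1.2 × 10⁻³ kg m⁻⁴
The largest gradient is in the 115–137 m interval — the pycnocline.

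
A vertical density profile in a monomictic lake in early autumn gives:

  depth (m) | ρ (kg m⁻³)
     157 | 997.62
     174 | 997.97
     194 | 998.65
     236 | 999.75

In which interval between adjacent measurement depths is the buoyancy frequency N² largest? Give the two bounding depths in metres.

Compute the density gradient over each adjacent pair:
  157–174 m: Δρ/Δz = 0.35/17 = 0.021 kg m⁻⁴
  174–194 m: Δρ/Δz = 0.68/20 = 0.034 kg m⁻⁴
  194–236 m: Δρ/Δz = 1.10/42 = 0.026 kg m⁻⁴
The largest gradient is in the 174–194 m interval — the pycnocline.

174–194 m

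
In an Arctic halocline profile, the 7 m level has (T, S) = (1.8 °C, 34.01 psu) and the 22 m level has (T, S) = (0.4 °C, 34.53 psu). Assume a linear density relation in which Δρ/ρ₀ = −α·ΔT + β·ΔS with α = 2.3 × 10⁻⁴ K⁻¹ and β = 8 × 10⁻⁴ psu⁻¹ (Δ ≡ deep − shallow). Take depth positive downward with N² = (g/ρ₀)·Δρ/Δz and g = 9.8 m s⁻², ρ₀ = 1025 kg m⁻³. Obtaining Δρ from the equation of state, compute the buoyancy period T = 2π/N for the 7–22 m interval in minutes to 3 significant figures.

4.77 min

ΔT = -1.4 K, ΔS = +0.52 psu (deep − shallow).
Δρ/ρ₀ = −αΔT + βΔS = 3.22 × 10⁻⁴ + 4.16 × 10⁻⁴ = 7.38 × 10⁻⁴, so Δρ ≈ 0.7564 kg m⁻³.
N² = (g/ρ₀)·Δρ/Δz = g·(Δρ/ρ₀)/Δz = 9.8 × 7.38 × 10⁻⁴ / 15 = 4.8216 × 10⁻⁴ s⁻².
N = √(4.8216 × 10⁻⁴) = 0.021958 rad s⁻¹ → T = 2π/N = 286.15 s = 4.7692 min ≈ 4.77 min.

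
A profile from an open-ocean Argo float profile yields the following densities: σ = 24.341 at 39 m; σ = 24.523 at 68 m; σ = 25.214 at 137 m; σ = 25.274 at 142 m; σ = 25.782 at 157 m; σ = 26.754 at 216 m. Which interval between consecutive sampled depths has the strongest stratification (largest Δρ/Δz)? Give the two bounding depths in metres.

142–157 m

Compute the density gradient over each adjacent pair:
  39–68 m: Δρ/Δz = 0.182/29 = 6.3 × 10⁻³ kg m⁻⁴
  68–137 m: Δρ/Δz = 0.691/69 = 0.010 kg m⁻⁴
  137–142 m: Δρ/Δz = 0.060/5 = 0.012 kg m⁻⁴
  142–157 m: Δρ/Δz = 0.508/15 = 0.034 kg m⁻⁴
  157–216 m: Δρ/Δz = 0.972/59 = 0.016 kg m⁻⁴
The largest gradient is in the 142–157 m interval — the pycnocline.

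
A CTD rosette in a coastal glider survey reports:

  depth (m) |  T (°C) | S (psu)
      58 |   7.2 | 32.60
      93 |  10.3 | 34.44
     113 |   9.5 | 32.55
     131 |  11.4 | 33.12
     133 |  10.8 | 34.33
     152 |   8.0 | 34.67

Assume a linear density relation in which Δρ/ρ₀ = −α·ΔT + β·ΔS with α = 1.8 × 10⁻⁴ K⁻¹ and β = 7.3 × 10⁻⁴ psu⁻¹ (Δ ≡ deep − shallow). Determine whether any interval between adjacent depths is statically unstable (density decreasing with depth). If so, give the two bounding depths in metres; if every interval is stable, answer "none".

Evaluate Δρ/ρ₀ = −αΔT + βΔS across each adjacent pair:
  58–93 m: −αΔT+βΔS = −(1.8 × 10⁻⁴)(+3.1)+(7.3 × 10⁻⁴)(+1.84) = 7.9 × 10⁻⁴ → stable
  93–113 m: −αΔT+βΔS = −(1.8 × 10⁻⁴)(-0.8)+(7.3 × 10⁻⁴)(-1.89) = -1.2 × 10⁻³ → UNSTABLE
  113–131 m: −αΔT+βΔS = −(1.8 × 10⁻⁴)(+1.9)+(7.3 × 10⁻⁴)(+0.57) = 7.4 × 10⁻⁵ → stable
  131–133 m: −αΔT+βΔS = −(1.8 × 10⁻⁴)(-0.6)+(7.3 × 10⁻⁴)(+1.21) = 9.9 × 10⁻⁴ → stable
  133–152 m: −αΔT+βΔS = −(1.8 × 10⁻⁴)(-2.8)+(7.3 × 10⁻⁴)(+0.34) = 7.5 × 10⁻⁴ → stable
The 93–113 m interval has Δρ < 0: lighter water underlies denser water.

93–113 m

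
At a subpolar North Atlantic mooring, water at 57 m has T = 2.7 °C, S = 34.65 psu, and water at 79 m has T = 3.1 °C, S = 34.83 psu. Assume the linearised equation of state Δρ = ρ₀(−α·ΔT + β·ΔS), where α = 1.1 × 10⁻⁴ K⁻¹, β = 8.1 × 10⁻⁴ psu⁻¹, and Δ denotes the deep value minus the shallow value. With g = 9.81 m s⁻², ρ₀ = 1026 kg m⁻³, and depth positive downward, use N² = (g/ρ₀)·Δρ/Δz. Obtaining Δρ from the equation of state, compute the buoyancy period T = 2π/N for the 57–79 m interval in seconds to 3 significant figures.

933 s

ΔT = +0.4 K, ΔS = +0.18 psu (deep − shallow).
Δρ/ρ₀ = −αΔT + βΔS = -4.40 × 10⁻⁵ + 1.458 × 10⁻⁴ = 1.018 × 10⁻⁴, so Δρ ≈ 0.1044 kg m⁻³.
N² = (g/ρ₀)·Δρ/Δz = g·(Δρ/ρ₀)/Δz = 9.81 × 1.018 × 10⁻⁴ / 22 = 4.5394 × 10⁻⁵ s⁻².
N = √(4.5394 × 10⁻⁵) = 6.7375 × 10⁻³ rad s⁻¹ → T = 2π/N = 932.57 s ≈ 933 s.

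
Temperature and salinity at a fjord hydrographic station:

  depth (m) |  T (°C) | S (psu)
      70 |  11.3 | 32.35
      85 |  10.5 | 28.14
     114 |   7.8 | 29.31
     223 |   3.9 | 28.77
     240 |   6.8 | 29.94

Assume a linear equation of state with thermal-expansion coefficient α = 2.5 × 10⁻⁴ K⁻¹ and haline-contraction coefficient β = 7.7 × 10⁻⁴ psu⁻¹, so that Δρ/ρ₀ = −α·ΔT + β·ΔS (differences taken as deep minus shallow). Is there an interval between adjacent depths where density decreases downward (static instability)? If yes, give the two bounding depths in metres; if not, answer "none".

70–85 m

Evaluate Δρ/ρ₀ = −αΔT + βΔS across each adjacent pair:
  70–85 m: −αΔT+βΔS = −(2.5 × 10⁻⁴)(-0.8)+(7.7 × 10⁻⁴)(-4.21) = -3.0 × 10⁻³ → UNSTABLE
  85–114 m: −αΔT+βΔS = −(2.5 × 10⁻⁴)(-2.7)+(7.7 × 10⁻⁴)(+1.17) = 1.6 × 10⁻³ → stable
  114–223 m: −αΔT+βΔS = −(2.5 × 10⁻⁴)(-3.9)+(7.7 × 10⁻⁴)(-0.54) = 5.6 × 10⁻⁴ → stable
  223–240 m: −αΔT+βΔS = −(2.5 × 10⁻⁴)(+2.9)+(7.7 × 10⁻⁴)(+1.17) = 1.8 × 10⁻⁴ → stable
The 70–85 m interval has Δρ < 0: lighter water underlies denser water.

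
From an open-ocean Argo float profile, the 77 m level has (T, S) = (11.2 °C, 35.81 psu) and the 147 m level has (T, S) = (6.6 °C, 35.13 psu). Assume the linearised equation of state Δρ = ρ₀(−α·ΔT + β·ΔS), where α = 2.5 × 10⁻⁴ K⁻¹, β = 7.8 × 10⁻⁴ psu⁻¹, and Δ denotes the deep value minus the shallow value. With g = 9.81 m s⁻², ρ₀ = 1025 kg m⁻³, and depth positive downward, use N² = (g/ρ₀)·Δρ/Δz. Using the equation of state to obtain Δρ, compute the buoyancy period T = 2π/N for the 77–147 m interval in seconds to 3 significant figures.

ΔT = -4.6 K, ΔS = -0.68 psu (deep − shallow).
Δρ/ρ₀ = −αΔT + βΔS = 1.15 × 10⁻³ − 5.304 × 10⁻⁴ = 6.196 × 10⁻⁴, so Δρ ≈ 0.6351 kg m⁻³.
N² = (g/ρ₀)·Δρ/Δz = g·(Δρ/ρ₀)/Δz = 9.81 × 6.196 × 10⁻⁴ / 70 = 8.6833 × 10⁻⁵ s⁻².
N = √(8.6833 × 10⁻⁵) = 9.3184 × 10⁻³ rad s⁻¹ → T = 2π/N = 674.28 s ≈ 674 s.

674 s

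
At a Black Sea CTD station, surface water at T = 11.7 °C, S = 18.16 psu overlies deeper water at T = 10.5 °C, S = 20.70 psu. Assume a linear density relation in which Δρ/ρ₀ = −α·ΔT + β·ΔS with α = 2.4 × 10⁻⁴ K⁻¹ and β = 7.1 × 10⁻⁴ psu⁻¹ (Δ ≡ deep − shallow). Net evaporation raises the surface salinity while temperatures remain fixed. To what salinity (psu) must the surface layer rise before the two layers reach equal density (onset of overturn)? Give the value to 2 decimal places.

Neutral buoyancy requires −α(T_deep − T_surf) + β(S_deep − S_surf′) = 0.
S_surf′ = S_deep − (α/β)·ΔT = 20.70 − (2.4 × 10⁻⁴/7.1 × 10⁻⁴)·(-1.2) = 21.1056 psu.
Increase required: 21.1056 − 18.16 = 2.9456 psu.

21.11 psu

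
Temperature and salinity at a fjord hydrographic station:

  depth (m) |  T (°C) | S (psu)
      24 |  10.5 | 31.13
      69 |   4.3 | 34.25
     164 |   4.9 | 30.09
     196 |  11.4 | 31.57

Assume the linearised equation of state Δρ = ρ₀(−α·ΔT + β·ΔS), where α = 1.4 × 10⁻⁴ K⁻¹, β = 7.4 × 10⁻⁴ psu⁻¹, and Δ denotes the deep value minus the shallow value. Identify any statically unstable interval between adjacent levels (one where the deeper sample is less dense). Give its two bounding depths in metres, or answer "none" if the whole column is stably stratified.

69–164 m

Evaluate Δρ/ρ₀ = −αΔT + βΔS across each adjacent pair:
  24–69 m: −αΔT+βΔS = −(1.4 × 10⁻⁴)(-6.2)+(7.4 × 10⁻⁴)(+3.12) = 3.2 × 10⁻³ → stable
  69–164 m: −αΔT+βΔS = −(1.4 × 10⁻⁴)(+0.6)+(7.4 × 10⁻⁴)(-4.16) = -3.2 × 10⁻³ → UNSTABLE
  164–196 m: −αΔT+βΔS = −(1.4 × 10⁻⁴)(+6.5)+(7.4 × 10⁻⁴)(+1.48) = 1.9 × 10⁻⁴ → stable
The 69–164 m interval has Δρ < 0: lighter water underlies denser water.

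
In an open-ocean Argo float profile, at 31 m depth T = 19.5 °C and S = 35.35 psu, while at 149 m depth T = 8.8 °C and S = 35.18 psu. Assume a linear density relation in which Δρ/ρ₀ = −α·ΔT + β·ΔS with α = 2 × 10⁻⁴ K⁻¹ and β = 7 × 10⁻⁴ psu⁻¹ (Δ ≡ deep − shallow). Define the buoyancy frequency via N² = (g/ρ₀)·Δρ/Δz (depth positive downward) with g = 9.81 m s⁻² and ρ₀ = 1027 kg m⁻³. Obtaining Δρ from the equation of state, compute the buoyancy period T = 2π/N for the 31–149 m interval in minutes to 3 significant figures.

8.08 min

ΔT = -10.7 K, ΔS = -0.17 psu (deep − shallow).
Δρ/ρ₀ = −αΔT + βΔS = 2.14 × 10⁻³ − 1.19 × 10⁻⁴ = 2.021 × 10⁻³, so Δρ ≈ 2.076 kg m⁻³.
N² = (g/ρ₀)·Δρ/Δz = g·(Δρ/ρ₀)/Δz = 9.81 × 2.021 × 10⁻³ / 118 = 1.6802 × 10⁻⁴ s⁻².
N = √(1.6802 × 10⁻⁴) = 0.012962 rad s⁻¹ → T = 2π/N = 484.74 s = 8.0790 min ≈ 8.08 min.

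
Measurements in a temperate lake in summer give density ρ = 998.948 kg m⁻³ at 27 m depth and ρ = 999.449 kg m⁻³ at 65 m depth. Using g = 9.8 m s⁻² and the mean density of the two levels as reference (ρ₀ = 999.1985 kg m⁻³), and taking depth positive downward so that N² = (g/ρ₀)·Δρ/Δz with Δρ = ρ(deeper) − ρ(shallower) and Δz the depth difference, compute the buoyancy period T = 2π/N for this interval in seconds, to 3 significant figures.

Δρ = 999.449 − 998.948 = 0.501 kg m⁻³ over Δz = 65 − 27 = 38 m.
N² = (9.8/999.1985) × (0.501/38) = 1.2931 × 10⁻⁴ s⁻².
N = √(1.2931 × 10⁻⁴) = 0.011371 rad s⁻¹, so T = 2π/N = 552.56 s ≈ 553 s.

553 s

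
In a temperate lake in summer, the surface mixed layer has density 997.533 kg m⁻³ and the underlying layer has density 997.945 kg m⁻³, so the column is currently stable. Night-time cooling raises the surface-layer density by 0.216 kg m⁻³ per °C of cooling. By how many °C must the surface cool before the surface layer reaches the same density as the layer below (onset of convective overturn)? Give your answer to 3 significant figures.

1.91 °C

Density deficit of the surface layer: 997.945 − 997.533 = 0.412 kg m⁻³.
Required change = 0.412 / 0.216 = 1.91 °C.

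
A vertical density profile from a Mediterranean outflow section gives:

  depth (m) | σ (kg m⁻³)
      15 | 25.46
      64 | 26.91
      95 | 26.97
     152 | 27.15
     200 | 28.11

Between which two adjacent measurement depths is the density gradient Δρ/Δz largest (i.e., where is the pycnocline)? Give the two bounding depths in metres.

Compute the density gradient over each adjacent pair:
  15–64 m: Δρ/Δz = 1.45/49 = 0.030 kg m⁻⁴
  64–95 m: Δρ/Δz = 0.06/31 = 1.9 × 10⁻³ kg m⁻⁴
  95–152 m: Δρ/Δz = 0.18/57 = 3.2 × 10⁻³ kg m⁻⁴
  152–200 m: Δρ/Δz = 0.96/48 = 0.020 kg m⁻⁴
The largest gradient is in the 15–64 m interval — the pycnocline.

15–64 m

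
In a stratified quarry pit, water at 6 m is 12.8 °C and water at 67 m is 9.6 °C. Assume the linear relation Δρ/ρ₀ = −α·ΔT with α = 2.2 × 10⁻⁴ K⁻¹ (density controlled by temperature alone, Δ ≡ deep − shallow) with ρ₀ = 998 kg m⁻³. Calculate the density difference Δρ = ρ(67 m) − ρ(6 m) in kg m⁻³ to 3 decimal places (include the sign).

+0.703 kg m⁻³

ΔT = -3.2 K, Δρ/ρ₀ = −αΔT = 7.04 × 10⁻⁴.
Δρ = 998 × (7.04 × 10⁻⁴) = +0.703 kg m⁻³.
Positive Δρ: denser below, stable.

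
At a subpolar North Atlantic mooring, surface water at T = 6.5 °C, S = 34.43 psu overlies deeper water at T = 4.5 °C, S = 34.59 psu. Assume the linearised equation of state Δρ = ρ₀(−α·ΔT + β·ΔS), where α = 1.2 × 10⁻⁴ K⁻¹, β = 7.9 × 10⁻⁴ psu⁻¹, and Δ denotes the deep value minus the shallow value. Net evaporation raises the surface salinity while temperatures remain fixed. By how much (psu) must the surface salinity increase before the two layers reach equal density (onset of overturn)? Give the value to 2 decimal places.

Neutral buoyancy requires −α(T_deep − T_surf) + β(S_deep − S_surf′) = 0.
S_surf′ = S_deep − (α/β)·ΔT = 34.59 − (1.2 × 10⁻⁴/7.9 × 10⁻⁴)·(-2.0) = 34.8938 psu.
Increase required: 34.8938 − 34.43 = 0.4638 psu.

0.46 psu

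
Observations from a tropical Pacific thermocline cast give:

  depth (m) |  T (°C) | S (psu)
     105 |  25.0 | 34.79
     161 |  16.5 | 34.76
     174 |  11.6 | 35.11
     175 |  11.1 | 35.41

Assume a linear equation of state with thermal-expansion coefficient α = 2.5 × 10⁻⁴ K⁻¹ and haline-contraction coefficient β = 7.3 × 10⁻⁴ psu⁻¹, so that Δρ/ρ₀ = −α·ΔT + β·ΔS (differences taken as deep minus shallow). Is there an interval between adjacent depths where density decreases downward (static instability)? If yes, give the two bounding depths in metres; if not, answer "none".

none

Evaluate Δρ/ρ₀ = −αΔT + βΔS across each adjacent pair:
  105–161 m: −αΔT+βΔS = −(2.5 × 10⁻⁴)(-8.5)+(7.3 × 10⁻⁴)(-0.03) = 2.1 × 10⁻³ → stable
  161–174 m: −αΔT+βΔS = −(2.5 × 10⁻⁴)(-4.9)+(7.3 × 10⁻⁴)(+0.35) = 1.5 × 10⁻³ → stable
  174–175 m: −αΔT+βΔS = −(2.5 × 10⁻⁴)(-0.5)+(7.3 × 10⁻⁴)(+0.30) = 3.4 × 10⁻⁴ → stable
Every interval has Δρ > 0: the column is stably stratified throughout.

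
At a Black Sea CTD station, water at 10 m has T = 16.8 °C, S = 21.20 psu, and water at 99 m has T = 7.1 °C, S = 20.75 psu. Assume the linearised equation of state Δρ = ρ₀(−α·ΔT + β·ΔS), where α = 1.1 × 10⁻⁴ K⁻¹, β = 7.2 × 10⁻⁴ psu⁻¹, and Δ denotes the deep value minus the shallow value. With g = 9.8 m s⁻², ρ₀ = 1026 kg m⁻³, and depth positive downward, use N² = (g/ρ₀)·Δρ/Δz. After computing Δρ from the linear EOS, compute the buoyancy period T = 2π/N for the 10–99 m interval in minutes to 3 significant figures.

ΔT = -9.7 K, ΔS = -0.45 psu (deep − shallow).
Δρ/ρ₀ = −αΔT + βΔS = 1.067 × 10⁻³ − 3.24 × 10⁻⁴ = 7.43 × 10⁻⁴, so Δρ ≈ 0.7623 kg m⁻³.
N² = (g/ρ₀)·Δρ/Δz = g·(Δρ/ρ₀)/Δz = 9.8 × 7.43 × 10⁻⁴ / 89 = 8.1813 × 10⁻⁵ s⁻².
N = √(8.1813 × 10⁻⁵) = 9.0451 × 10⁻³ rad s⁻¹ → T = 2π/N = 694.65 s = 11.577 min ≈ 11.6 min.

11.6 min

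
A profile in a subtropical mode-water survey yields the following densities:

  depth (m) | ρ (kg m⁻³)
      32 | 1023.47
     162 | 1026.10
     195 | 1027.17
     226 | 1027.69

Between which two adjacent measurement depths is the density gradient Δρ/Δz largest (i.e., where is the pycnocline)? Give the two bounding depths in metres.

162–195 m

Compute the density gradient over each adjacent pair:
  32–162 m: Δρ/Δz = 2.63/130 = 0.020 kg m⁻⁴
  162–195 m: Δρ/Δz = 1.07/33 = 0.032 kg m⁻⁴
  195–226 m: Δρ/Δz = 0.52/31 = 0.017 kg m⁻⁴
The largest gradient is in the 162–195 m interval — the pycnocline.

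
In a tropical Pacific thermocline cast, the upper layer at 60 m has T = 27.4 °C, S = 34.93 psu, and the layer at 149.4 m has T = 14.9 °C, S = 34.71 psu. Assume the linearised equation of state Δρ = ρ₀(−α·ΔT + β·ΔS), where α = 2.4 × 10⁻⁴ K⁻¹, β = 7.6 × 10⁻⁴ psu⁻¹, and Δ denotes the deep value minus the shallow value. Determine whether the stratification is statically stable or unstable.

stable

ΔT = 14.9 − 27.4 = -12.5 K and ΔS = 34.71 − 34.93 = -0.22 psu (deep − shallow).
−αΔT = 3.00 × 10⁻³; βΔS = -1.672 × 10⁻⁴; sum Δρ/ρ₀ = 2.8328 × 10⁻³.
Δρ/ρ₀ > 0, so Δρ > 0: deeper water is denser → statically stable.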